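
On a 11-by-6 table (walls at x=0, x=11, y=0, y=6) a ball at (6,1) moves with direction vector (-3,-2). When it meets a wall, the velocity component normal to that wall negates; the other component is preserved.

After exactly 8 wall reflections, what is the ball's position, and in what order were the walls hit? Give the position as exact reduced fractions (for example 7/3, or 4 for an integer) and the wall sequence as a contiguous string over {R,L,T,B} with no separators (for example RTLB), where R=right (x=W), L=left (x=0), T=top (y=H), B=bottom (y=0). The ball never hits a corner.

1. t=1/2 → B at (9/2,0); v=(-3,2)
2. t=3/2 → L at (0,3); v=(3,2)
3. t=3/2 → T at (9/2,6); v=(3,-2)
4. t=13/6 → R at (11,5/3); v=(-3,-2)
5. t=5/6 → B at (17/2,0); v=(-3,2)
6. t=17/6 → L at (0,17/3); v=(3,2)
7. t=1/6 → T at (1/2,6); v=(3,-2)
8. t=3 → B at (19/2,0); v=(3,2)

Final position: (19/2,0)
Wall sequence: BLTRBLTB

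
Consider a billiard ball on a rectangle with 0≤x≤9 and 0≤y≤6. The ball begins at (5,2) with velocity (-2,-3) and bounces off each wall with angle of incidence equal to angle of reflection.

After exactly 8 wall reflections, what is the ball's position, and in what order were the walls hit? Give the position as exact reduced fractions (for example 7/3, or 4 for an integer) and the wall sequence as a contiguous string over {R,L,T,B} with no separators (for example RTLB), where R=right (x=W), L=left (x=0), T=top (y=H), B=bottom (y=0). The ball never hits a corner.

1. t=2/3 → B at (11/3,0); v=(-2,3)
2. t=11/6 → L at (0,11/2); v=(2,3)
3. t=1/6 → T at (1/3,6); v=(2,-3)
4. t=2 → B at (13/3,0); v=(2,3)
5. t=2 → T at (25/3,6); v=(2,-3)
6. t=1/3 → R at (9,5); v=(-2,-3)
7. t=5/3 → B at (17/3,0); v=(-2,3)
8. t=2 → T at (5/3,6); v=(-2,-3)

Final position: (5/3,6)
Wall sequence: BLTBTRBT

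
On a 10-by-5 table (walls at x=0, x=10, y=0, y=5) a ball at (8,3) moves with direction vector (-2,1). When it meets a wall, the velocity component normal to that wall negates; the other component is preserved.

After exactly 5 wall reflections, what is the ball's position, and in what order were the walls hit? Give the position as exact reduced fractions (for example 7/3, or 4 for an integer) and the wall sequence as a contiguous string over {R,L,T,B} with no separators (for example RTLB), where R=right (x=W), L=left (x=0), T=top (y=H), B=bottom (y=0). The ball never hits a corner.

1. t=2 → T at (4,5); v=(-2,-1)
2. t=2 → L at (0,3); v=(2,-1)
3. t=3 → B at (6,0); v=(2,1)
4. t=2 → R at (10,2); v=(-2,1)
5. t=3 → T at (4,5); v=(-2,-1)

Final position: (4,5)
Wall sequence: TLBRT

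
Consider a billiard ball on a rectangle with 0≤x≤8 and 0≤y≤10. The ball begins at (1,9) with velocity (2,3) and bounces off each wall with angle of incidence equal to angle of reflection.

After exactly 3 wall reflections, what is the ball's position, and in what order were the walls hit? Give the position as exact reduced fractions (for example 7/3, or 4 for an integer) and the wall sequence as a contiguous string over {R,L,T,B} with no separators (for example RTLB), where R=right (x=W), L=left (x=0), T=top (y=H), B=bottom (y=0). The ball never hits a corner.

1. t=1/3 → T at (5/3,10); v=(2,-3)
2. t=19/6 → R at (8,1/2); v=(-2,-3)
3. t=1/6 → B at (23/3,0); v=(-2,3)

Final position: (23/3,0)
Wall sequence: TRB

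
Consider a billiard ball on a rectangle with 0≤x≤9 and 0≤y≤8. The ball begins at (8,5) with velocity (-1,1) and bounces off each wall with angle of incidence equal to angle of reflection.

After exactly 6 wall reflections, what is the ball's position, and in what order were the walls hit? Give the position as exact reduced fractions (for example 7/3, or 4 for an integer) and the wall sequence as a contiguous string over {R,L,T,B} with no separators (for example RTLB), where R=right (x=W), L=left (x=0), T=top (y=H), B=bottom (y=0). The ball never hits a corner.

1. t=3 → T at (5,8); v=(-1,-1)
2. t=5 → L at (0,3); v=(1,-1)
3. t=3 → B at (3,0); v=(1,1)
4. t=6 → R at (9,6); v=(-1,1)
5. t=2 → T at (7,8); v=(-1,-1)
6. t=7 → L at (0,1); v=(1,-1)

Final position: (0,1)
Wall sequence: TLBRTL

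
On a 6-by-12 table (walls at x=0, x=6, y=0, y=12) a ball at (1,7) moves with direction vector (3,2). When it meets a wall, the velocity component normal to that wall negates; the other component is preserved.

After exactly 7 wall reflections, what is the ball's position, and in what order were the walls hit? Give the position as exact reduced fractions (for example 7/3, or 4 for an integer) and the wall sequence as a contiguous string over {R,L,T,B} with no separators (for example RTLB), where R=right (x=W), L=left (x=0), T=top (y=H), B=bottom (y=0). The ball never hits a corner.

1. t=5/3 → R at (6,31/3); v=(-3,2)
2. t=5/6 → T at (7/2,12); v=(-3,-2)
3. t=7/6 → L at (0,29/3); v=(3,-2)
4. t=2 → R at (6,17/3); v=(-3,-2)
5. t=2 → L at (0,5/3); v=(3,-2)
6. t=5/6 → B at (5/2,0); v=(3,2)
7. t=7/6 → R at (6,7/3); v=(-3,2)

Final position: (6,7/3)
Wall sequence: RTLRLBR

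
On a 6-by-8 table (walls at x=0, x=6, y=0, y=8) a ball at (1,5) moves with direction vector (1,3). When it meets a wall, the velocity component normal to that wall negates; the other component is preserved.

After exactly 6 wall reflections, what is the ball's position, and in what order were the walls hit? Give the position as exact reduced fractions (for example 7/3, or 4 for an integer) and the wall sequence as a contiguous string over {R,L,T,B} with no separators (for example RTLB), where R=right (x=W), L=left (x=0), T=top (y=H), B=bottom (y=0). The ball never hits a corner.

1. t=1 → T at (2,8); v=(1,-3)
2. t=8/3 → B at (14/3,0); v=(1,3)
3. t=4/3 → R at (6,4); v=(-1,3)
4. t=4/3 → T at (14/3,8); v=(-1,-3)
5. t=8/3 → B at (2,0); v=(-1,3)
6. t=2 → L at (0,6); v=(1,3)

Final position: (0,6)
Wall sequence: TBRTBL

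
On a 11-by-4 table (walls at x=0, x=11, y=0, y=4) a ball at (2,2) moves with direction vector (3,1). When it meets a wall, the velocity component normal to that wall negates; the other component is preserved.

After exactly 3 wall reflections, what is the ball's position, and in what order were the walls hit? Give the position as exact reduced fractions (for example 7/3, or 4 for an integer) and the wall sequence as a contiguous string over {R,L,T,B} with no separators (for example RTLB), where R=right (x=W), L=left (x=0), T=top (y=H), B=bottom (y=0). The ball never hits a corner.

Final position: (2,0)
Wall sequence: TRB

1. t=2 → T at (8,4); v=(3,-1)
2. t=1 → R at (11,3); v=(-3,-1)
3. t=3 → B at (2,0); v=(-3,1)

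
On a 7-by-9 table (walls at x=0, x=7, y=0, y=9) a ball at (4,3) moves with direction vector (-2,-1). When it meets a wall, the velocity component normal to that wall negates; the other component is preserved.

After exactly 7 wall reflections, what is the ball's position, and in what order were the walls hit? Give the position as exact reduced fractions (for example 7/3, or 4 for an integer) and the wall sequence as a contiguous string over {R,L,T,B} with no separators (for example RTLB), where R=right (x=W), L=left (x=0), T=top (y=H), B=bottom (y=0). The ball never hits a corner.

Final position: (0,5)
Wall sequence: LBRLTRL

1. t=2 → L at (0,1); v=(2,-1)
2. t=1 → B at (2,0); v=(2,1)
3. t=5/2 → R at (7,5/2); v=(-2,1)
4. t=7/2 → L at (0,6); v=(2,1)
5. t=3 → T at (6,9); v=(2,-1)
6. t=1/2 → R at (7,17/2); v=(-2,-1)
7. t=7/2 → L at (0,5); v=(2,-1)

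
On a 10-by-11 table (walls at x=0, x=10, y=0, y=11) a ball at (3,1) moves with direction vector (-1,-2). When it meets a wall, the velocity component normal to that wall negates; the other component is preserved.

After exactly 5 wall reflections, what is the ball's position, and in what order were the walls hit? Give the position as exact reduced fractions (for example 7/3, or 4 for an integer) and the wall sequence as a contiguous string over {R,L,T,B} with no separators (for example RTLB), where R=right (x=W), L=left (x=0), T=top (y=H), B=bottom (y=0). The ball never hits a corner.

1. t=1/2 → B at (5/2,0); v=(-1,2)
2. t=5/2 → L at (0,5); v=(1,2)
3. t=3 → T at (3,11); v=(1,-2)
4. t=11/2 → B at (17/2,0); v=(1,2)
5. t=3/2 → R at (10,3); v=(-1,2)

Final position: (10,3)
Wall sequence: BLTBR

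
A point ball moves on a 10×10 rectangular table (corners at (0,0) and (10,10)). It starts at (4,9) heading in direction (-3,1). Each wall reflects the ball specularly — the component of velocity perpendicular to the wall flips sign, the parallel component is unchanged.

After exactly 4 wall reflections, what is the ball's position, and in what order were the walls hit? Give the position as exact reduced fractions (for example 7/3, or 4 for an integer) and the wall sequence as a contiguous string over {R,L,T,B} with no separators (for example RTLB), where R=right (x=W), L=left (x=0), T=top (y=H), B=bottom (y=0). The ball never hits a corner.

1. t=1 → T at (1,10); v=(-3,-1)
2. t=1/3 → L at (0,29/3); v=(3,-1)
3. t=10/3 → R at (10,19/3); v=(-3,-1)
4. t=10/3 → L at (0,3); v=(3,-1)

Final position: (0,3)
Wall sequence: TLRL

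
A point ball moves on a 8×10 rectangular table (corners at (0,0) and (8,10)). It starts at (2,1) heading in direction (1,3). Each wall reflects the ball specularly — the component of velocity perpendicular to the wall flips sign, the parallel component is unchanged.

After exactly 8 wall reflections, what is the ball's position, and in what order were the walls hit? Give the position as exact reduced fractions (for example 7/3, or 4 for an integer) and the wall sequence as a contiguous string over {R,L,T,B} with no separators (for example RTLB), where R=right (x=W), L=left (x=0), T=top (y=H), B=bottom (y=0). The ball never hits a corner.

1. t=3 → T at (5,10); v=(1,-3)
2. t=3 → R at (8,1); v=(-1,-3)
3. t=1/3 → B at (23/3,0); v=(-1,3)
4. t=10/3 → T at (13/3,10); v=(-1,-3)
5. t=10/3 → B at (1,0); v=(-1,3)
6. t=1 → L at (0,3); v=(1,3)
7. t=7/3 → T at (7/3,10); v=(1,-3)
8. t=10/3 → B at (17/3,0); v=(1,3)

Final position: (17/3,0)
Wall sequence: TRBTBLTB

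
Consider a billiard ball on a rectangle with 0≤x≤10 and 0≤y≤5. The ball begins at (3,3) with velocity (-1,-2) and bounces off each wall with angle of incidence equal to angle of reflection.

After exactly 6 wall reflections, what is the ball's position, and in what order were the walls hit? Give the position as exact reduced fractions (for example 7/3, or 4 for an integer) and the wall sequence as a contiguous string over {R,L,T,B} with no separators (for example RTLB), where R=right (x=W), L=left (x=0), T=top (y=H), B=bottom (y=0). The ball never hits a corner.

1. t=3/2 → B at (3/2,0); v=(-1,2)
2. t=3/2 → L at (0,3); v=(1,2)
3. t=1 → T at (1,5); v=(1,-2)
4. t=5/2 → B at (7/2,0); v=(1,2)
5. t=5/2 → T at (6,5); v=(1,-2)
6. t=5/2 → B at (17/2,0); v=(1,2)

Final position: (17/2,0)
Wall sequence: BLTBTB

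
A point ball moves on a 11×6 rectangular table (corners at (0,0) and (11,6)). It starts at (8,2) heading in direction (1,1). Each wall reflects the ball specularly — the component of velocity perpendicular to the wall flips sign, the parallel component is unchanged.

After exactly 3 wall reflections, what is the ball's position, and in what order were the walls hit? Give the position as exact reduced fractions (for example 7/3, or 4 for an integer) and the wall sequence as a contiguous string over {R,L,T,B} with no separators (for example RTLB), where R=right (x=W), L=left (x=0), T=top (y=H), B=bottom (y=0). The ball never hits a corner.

1. t=3 → R at (11,5); v=(-1,1)
2. t=1 → T at (10,6); v=(-1,-1)
3. t=6 → B at (4,0); v=(-1,1)

Final position: (4,0)
Wall sequence: RTB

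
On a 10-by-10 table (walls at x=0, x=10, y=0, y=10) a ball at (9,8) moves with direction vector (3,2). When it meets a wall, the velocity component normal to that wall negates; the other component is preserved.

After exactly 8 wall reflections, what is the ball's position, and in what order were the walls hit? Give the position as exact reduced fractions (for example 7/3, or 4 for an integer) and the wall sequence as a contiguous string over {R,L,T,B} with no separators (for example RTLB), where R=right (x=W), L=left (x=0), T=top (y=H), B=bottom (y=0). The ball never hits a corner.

Final position: (10,14/3)
Wall sequence: RTLBRLTR

1. t=1/3 → R at (10,26/3); v=(-3,2)
2. t=2/3 → T at (8,10); v=(-3,-2)
3. t=8/3 → L at (0,14/3); v=(3,-2)
4. t=7/3 → B at (7,0); v=(3,2)
5. t=1 → R at (10,2); v=(-3,2)
6. t=10/3 → L at (0,26/3); v=(3,2)
7. t=2/3 → T at (2,10); v=(3,-2)
8. t=8/3 → R at (10,14/3); v=(-3,-2)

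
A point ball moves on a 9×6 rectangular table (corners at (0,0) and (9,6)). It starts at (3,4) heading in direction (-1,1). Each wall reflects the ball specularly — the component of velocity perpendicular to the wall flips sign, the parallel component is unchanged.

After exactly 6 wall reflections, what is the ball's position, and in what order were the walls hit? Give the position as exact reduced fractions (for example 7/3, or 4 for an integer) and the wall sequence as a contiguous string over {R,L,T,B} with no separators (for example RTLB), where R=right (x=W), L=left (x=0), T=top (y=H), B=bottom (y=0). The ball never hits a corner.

Final position: (1,0)
Wall sequence: TLBRTB

1. t=2 → T at (1,6); v=(-1,-1)
2. t=1 → L at (0,5); v=(1,-1)
3. t=5 → B at (5,0); v=(1,1)
4. t=4 → R at (9,4); v=(-1,1)
5. t=2 → T at (7,6); v=(-1,-1)
6. t=6 → B at (1,0); v=(-1,1)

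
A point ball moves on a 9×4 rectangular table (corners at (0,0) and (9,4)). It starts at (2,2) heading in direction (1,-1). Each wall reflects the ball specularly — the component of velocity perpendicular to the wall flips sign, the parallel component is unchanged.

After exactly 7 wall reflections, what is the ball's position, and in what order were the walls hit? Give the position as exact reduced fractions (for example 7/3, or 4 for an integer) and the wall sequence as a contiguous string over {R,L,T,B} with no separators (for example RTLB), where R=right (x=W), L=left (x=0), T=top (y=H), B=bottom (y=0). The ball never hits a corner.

1. t=2 → B at (4,0); v=(1,1)
2. t=4 → T at (8,4); v=(1,-1)
3. t=1 → R at (9,3); v=(-1,-1)
4. t=3 → B at (6,0); v=(-1,1)
5. t=4 → T at (2,4); v=(-1,-1)
6. t=2 → L at (0,2); v=(1,-1)
7. t=2 → B at (2,0); v=(1,1)

Final position: (2,0)
Wall sequence: BTRBTLB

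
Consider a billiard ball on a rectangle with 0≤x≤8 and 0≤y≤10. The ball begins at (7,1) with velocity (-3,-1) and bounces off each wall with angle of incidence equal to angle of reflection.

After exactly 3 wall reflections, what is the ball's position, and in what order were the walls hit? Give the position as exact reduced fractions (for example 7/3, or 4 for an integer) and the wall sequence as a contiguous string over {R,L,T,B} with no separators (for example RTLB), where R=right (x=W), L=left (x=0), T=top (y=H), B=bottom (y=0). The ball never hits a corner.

1. t=1 → B at (4,0); v=(-3,1)
2. t=4/3 → L at (0,4/3); v=(3,1)
3. t=8/3 → R at (8,4); v=(-3,1)

Final position: (8,4)
Wall sequence: BLR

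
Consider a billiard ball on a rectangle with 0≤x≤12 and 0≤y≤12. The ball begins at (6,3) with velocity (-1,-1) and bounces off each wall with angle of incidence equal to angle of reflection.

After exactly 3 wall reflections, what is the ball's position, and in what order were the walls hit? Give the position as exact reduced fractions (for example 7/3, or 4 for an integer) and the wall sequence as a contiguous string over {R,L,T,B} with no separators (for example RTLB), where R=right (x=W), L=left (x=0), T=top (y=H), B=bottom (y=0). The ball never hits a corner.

1. t=3 → B at (3,0); v=(-1,1)
2. t=3 → L at (0,3); v=(1,1)
3. t=9 → T at (9,12); v=(1,-1)

Final position: (9,12)
Wall sequence: BLT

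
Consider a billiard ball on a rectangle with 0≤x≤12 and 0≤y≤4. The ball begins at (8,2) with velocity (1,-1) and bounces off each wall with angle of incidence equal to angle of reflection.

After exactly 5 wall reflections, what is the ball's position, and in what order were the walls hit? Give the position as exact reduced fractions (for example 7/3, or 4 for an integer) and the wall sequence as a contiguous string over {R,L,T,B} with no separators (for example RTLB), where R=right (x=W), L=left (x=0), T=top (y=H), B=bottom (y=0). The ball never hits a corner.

Final position: (2,4)
Wall sequence: BRTBT

1. t=2 → B at (10,0); v=(1,1)
2. t=2 → R at (12,2); v=(-1,1)
3. t=2 → T at (10,4); v=(-1,-1)
4. t=4 → B at (6,0); v=(-1,1)
5. t=4 → T at (2,4); v=(-1,-1)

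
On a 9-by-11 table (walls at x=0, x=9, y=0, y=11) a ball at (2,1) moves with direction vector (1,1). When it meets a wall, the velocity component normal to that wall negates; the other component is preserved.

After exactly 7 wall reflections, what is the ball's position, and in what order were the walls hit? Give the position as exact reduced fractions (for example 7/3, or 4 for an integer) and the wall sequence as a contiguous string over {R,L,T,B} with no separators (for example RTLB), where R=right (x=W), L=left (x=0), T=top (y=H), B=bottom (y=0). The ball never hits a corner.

Final position: (0,9)
Wall sequence: RTLBRTL

1. t=7 → R at (9,8); v=(-1,1)
2. t=3 → T at (6,11); v=(-1,-1)
3. t=6 → L at (0,5); v=(1,-1)
4. t=5 → B at (5,0); v=(1,1)
5. t=4 → R at (9,4); v=(-1,1)
6. t=7 → T at (2,11); v=(-1,-1)
7. t=2 → L at (0,9); v=(1,-1)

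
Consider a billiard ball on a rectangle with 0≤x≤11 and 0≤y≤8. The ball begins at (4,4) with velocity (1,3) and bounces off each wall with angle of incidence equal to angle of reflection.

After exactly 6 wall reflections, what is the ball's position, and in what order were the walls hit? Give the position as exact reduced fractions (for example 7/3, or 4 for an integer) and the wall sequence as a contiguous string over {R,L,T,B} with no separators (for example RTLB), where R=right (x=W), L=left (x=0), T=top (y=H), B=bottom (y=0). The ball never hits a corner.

Final position: (6,8)
Wall sequence: TBTRBT

1. t=4/3 → T at (16/3,8); v=(1,-3)
2. t=8/3 → B at (8,0); v=(1,3)
3. t=8/3 → T at (32/3,8); v=(1,-3)
4. t=1/3 → R at (11,7); v=(-1,-3)
5. t=7/3 → B at (26/3,0); v=(-1,3)
6. t=8/3 → T at (6,8); v=(-1,-3)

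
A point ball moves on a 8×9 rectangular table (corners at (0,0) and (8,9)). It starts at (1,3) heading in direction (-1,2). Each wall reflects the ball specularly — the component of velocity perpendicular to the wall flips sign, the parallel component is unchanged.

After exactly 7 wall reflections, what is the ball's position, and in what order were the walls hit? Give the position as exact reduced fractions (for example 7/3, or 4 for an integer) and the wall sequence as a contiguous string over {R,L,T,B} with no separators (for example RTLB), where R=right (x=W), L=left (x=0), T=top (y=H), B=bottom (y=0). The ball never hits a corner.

Final position: (0,1)
Wall sequence: LTBRTBL

1. t=1 → L at (0,5); v=(1,2)
2. t=2 → T at (2,9); v=(1,-2)
3. t=9/2 → B at (13/2,0); v=(1,2)
4. t=3/2 → R at (8,3); v=(-1,2)
5. t=3 → T at (5,9); v=(-1,-2)
6. t=9/2 → B at (1/2,0); v=(-1,2)
7. t=1/2 → L at (0,1); v=(1,2)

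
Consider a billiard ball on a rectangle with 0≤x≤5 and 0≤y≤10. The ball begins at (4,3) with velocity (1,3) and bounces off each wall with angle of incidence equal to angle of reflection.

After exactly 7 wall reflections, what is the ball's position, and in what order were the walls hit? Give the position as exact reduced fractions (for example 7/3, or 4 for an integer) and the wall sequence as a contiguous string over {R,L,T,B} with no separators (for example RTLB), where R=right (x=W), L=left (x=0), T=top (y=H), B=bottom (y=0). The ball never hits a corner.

Final position: (11/3,0)
Wall sequence: RTBLTRB

1. t=1 → R at (5,6); v=(-1,3)
2. t=4/3 → T at (11/3,10); v=(-1,-3)
3. t=10/3 → B at (1/3,0); v=(-1,3)
4. t=1/3 → L at (0,1); v=(1,3)
5. t=3 → T at (3,10); v=(1,-3)
6. t=2 → R at (5,4); v=(-1,-3)
7. t=4/3 → B at (11/3,0); v=(-1,3)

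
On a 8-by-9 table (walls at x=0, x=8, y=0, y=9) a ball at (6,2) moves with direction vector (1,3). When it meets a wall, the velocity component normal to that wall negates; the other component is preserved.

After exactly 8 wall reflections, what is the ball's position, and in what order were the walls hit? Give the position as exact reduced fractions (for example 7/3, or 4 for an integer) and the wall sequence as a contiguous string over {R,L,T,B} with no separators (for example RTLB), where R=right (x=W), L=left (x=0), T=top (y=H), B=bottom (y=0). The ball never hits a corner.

Final position: (22/3,0)
Wall sequence: RTBTLBTB

1. t=2 → R at (8,8); v=(-1,3)
2. t=1/3 → T at (23/3,9); v=(-1,-3)
3. t=3 → B at (14/3,0); v=(-1,3)
4. t=3 → T at (5/3,9); v=(-1,-3)
5. t=5/3 → L at (0,4); v=(1,-3)
6. t=4/3 → B at (4/3,0); v=(1,3)
7. t=3 → T at (13/3,9); v=(1,-3)
8. t=3 → B at (22/3,0); v=(1,3)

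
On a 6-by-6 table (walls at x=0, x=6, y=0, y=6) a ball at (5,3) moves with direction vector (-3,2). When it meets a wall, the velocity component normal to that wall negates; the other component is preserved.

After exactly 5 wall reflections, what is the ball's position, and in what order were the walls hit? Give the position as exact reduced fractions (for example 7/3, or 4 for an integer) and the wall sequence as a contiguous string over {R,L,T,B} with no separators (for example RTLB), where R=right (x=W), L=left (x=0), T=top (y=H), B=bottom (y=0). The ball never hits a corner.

Final position: (0,7/3)
Wall sequence: TLRBL

1. t=3/2 → T at (1/2,6); v=(-3,-2)
2. t=1/6 → L at (0,17/3); v=(3,-2)
3. t=2 → R at (6,5/3); v=(-3,-2)
4. t=5/6 → B at (7/2,0); v=(-3,2)
5. t=7/6 → L at (0,7/3); v=(3,2)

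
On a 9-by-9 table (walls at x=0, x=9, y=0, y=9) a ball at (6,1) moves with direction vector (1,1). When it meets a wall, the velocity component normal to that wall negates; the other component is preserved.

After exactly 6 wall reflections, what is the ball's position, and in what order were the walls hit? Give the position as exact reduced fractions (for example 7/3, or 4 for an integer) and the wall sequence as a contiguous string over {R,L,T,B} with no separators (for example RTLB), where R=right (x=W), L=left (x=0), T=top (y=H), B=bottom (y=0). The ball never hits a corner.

1. t=3 → R at (9,4); v=(-1,1)
2. t=5 → T at (4,9); v=(-1,-1)
3. t=4 → L at (0,5); v=(1,-1)
4. t=5 → B at (5,0); v=(1,1)
5. t=4 → R at (9,4); v=(-1,1)
6. t=5 → T at (4,9); v=(-1,-1)

Final position: (4,9)
Wall sequence: RTLBRT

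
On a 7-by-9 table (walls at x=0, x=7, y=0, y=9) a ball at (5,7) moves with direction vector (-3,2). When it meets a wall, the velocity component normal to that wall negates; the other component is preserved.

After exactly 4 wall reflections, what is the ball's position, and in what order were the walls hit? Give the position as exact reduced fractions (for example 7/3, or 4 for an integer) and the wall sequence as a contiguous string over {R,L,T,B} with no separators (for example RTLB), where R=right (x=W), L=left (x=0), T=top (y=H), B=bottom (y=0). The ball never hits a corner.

Final position: (5/2,0)
Wall sequence: TLRB

1. t=1 → T at (2,9); v=(-3,-2)
2. t=2/3 → L at (0,23/3); v=(3,-2)
3. t=7/3 → R at (7,3); v=(-3,-2)
4. t=3/2 → B at (5/2,0); v=(-3,2)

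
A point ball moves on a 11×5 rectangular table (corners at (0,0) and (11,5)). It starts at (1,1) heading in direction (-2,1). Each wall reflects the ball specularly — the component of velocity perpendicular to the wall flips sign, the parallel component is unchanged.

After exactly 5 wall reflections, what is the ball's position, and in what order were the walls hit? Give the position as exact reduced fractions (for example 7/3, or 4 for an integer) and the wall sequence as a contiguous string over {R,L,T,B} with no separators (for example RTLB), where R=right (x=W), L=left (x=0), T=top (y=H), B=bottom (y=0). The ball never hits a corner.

Final position: (0,5/2)
Wall sequence: LTRBL

1. t=1/2 → L at (0,3/2); v=(2,1)
2. t=7/2 → T at (7,5); v=(2,-1)
3. t=2 → R at (11,3); v=(-2,-1)
4. t=3 → B at (5,0); v=(-2,1)
5. t=5/2 → L at (0,5/2); v=(2,1)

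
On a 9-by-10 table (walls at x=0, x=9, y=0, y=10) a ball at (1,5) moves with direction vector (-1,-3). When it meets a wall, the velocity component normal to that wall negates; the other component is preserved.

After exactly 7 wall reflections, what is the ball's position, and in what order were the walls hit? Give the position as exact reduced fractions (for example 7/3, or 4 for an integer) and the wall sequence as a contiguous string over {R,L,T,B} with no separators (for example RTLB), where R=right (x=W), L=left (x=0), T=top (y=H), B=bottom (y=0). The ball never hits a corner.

1. t=1 → L at (0,2); v=(1,-3)
2. t=2/3 → B at (2/3,0); v=(1,3)
3. t=10/3 → T at (4,10); v=(1,-3)
4. t=10/3 → B at (22/3,0); v=(1,3)
5. t=5/3 → R at (9,5); v=(-1,3)
6. t=5/3 → T at (22/3,10); v=(-1,-3)
7. t=10/3 → B at (4,0); v=(-1,3)

Final position: (4,0)
Wall sequence: LBTBRTB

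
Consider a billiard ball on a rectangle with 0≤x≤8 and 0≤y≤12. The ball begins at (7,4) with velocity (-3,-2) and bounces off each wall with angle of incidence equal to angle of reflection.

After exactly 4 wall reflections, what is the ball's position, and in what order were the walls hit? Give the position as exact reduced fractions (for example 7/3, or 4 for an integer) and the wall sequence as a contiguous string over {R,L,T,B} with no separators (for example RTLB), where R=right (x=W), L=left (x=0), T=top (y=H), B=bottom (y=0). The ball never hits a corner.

1. t=2 → B at (1,0); v=(-3,2)
2. t=1/3 → L at (0,2/3); v=(3,2)
3. t=8/3 → R at (8,6); v=(-3,2)
4. t=8/3 → L at (0,34/3); v=(3,2)

Final position: (0,34/3)
Wall sequence: BLRL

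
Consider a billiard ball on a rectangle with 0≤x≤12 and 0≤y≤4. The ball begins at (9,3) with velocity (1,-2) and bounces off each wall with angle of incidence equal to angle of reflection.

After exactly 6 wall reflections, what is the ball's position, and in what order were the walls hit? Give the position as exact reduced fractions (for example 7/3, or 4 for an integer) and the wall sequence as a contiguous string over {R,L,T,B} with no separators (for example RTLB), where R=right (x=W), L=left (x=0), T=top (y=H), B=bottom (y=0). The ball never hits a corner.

1. t=3/2 → B at (21/2,0); v=(1,2)
2. t=3/2 → R at (12,3); v=(-1,2)
3. t=1/2 → T at (23/2,4); v=(-1,-2)
4. t=2 → B at (19/2,0); v=(-1,2)
5. t=2 → T at (15/2,4); v=(-1,-2)
6. t=2 → B at (11/2,0); v=(-1,2)

Final position: (11/2,0)
Wall sequence: BRTBTB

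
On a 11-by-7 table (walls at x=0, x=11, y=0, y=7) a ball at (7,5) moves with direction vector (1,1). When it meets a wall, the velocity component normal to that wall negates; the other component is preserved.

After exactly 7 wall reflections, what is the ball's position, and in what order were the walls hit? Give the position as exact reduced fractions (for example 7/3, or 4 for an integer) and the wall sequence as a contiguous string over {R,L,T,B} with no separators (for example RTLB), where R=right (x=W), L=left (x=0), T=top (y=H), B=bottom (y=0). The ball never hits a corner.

Final position: (11,3)
Wall sequence: TRBLTBR

1. t=2 → T at (9,7); v=(1,-1)
2. t=2 → R at (11,5); v=(-1,-1)
3. t=5 → B at (6,0); v=(-1,1)
4. t=6 → L at (0,6); v=(1,1)
5. t=1 → T at (1,7); v=(1,-1)
6. t=7 → B at (8,0); v=(1,1)
7. t=3 → R at (11,3); v=(-1,1)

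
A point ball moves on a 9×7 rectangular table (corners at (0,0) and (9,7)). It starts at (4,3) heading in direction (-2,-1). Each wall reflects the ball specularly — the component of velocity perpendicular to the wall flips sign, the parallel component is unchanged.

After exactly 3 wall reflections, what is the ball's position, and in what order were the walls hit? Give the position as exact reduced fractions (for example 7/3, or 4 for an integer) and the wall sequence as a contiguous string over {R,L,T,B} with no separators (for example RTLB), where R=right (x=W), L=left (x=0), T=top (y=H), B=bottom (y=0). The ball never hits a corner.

Final position: (9,7/2)
Wall sequence: LBR

1. t=2 → L at (0,1); v=(2,-1)
2. t=1 → B at (2,0); v=(2,1)
3. t=7/2 → R at (9,7/2); v=(-2,1)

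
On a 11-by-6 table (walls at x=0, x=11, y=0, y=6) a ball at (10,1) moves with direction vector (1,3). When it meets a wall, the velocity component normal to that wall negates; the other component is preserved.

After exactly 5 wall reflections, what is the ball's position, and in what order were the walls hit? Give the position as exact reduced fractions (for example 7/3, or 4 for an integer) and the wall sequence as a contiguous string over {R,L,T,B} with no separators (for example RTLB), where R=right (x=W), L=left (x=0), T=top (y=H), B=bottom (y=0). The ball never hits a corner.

1. t=1 → R at (11,4); v=(-1,3)
2. t=2/3 → T at (31/3,6); v=(-1,-3)
3. t=2 → B at (25/3,0); v=(-1,3)
4. t=2 → T at (19/3,6); v=(-1,-3)
5. t=2 → B at (13/3,0); v=(-1,3)

Final position: (13/3,0)
Wall sequence: RTBTB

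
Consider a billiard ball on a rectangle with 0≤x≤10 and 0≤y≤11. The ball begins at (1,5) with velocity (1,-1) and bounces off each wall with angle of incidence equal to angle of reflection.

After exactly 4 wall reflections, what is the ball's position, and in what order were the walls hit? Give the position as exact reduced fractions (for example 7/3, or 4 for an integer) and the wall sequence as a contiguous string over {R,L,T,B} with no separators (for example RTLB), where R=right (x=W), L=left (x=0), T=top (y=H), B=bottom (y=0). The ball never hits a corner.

1. t=5 → B at (6,0); v=(1,1)
2. t=4 → R at (10,4); v=(-1,1)
3. t=7 → T at (3,11); v=(-1,-1)
4. t=3 → L at (0,8); v=(1,-1)

Final position: (0,8)
Wall sequence: BRTL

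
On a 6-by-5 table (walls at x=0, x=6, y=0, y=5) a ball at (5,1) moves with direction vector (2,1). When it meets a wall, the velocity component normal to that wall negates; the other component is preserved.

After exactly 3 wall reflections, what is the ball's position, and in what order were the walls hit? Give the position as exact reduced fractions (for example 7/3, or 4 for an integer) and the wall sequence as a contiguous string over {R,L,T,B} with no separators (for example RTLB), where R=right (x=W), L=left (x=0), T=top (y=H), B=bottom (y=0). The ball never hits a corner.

Final position: (1,5)
Wall sequence: RLT

1. t=1/2 → R at (6,3/2); v=(-2,1)
2. t=3 → L at (0,9/2); v=(2,1)
3. t=1/2 → T at (1,5); v=(2,-1)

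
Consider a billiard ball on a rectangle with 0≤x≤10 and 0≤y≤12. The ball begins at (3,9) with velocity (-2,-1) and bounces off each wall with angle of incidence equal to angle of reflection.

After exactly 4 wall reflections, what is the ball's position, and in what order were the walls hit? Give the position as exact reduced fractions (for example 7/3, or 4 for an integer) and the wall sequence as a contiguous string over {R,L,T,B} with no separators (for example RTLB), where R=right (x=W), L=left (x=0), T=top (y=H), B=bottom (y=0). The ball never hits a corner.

1. t=3/2 → L at (0,15/2); v=(2,-1)
2. t=5 → R at (10,5/2); v=(-2,-1)
3. t=5/2 → B at (5,0); v=(-2,1)
4. t=5/2 → L at (0,5/2); v=(2,1)

Final position: (0,5/2)
Wall sequence: LRBL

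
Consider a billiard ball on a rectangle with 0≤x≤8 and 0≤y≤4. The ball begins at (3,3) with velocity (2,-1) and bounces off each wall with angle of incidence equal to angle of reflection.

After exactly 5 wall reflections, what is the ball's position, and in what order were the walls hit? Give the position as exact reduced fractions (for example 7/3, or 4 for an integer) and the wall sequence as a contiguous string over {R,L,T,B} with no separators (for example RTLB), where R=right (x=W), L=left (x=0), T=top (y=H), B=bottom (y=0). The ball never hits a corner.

Final position: (8,1/2)
Wall sequence: RBLTR

1. t=5/2 → R at (8,1/2); v=(-2,-1)
2. t=1/2 → B at (7,0); v=(-2,1)
3. t=7/2 → L at (0,7/2); v=(2,1)
4. t=1/2 → T at (1,4); v=(2,-1)
5. t=7/2 → R at (8,1/2); v=(-2,-1)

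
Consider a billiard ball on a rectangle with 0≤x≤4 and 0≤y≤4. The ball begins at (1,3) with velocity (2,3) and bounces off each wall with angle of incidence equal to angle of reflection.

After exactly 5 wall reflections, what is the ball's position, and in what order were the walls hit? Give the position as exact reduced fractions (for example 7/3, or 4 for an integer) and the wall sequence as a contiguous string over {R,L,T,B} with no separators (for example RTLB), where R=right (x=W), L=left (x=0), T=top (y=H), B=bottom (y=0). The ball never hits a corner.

Final position: (0,5/2)
Wall sequence: TRBTL

1. t=1/3 → T at (5/3,4); v=(2,-3)
2. t=7/6 → R at (4,1/2); v=(-2,-3)
3. t=1/6 → B at (11/3,0); v=(-2,3)
4. t=4/3 → T at (1,4); v=(-2,-3)
5. t=1/2 → L at (0,5/2); v=(2,-3)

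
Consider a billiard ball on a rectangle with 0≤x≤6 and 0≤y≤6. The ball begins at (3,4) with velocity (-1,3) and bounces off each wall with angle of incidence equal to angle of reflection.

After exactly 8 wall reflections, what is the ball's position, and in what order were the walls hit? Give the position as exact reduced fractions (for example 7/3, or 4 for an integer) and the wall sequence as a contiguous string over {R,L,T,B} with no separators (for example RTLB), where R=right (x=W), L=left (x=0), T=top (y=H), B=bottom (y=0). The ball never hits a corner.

1. t=2/3 → T at (7/3,6); v=(-1,-3)
2. t=2 → B at (1/3,0); v=(-1,3)
3. t=1/3 → L at (0,1); v=(1,3)
4. t=5/3 → T at (5/3,6); v=(1,-3)
5. t=2 → B at (11/3,0); v=(1,3)
6. t=2 → T at (17/3,6); v=(1,-3)
7. t=1/3 → R at (6,5); v=(-1,-3)
8. t=5/3 → B at (13/3,0); v=(-1,3)

Final position: (13/3,0)
Wall sequence: TBLTBTRB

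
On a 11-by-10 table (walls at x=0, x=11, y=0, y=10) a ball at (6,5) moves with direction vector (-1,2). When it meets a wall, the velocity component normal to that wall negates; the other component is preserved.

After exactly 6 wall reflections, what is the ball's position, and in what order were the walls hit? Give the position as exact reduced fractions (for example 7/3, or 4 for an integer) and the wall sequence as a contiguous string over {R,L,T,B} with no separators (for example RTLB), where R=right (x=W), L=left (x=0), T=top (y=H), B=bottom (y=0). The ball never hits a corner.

1. t=5/2 → T at (7/2,10); v=(-1,-2)
2. t=7/2 → L at (0,3); v=(1,-2)
3. t=3/2 → B at (3/2,0); v=(1,2)
4. t=5 → T at (13/2,10); v=(1,-2)
5. t=9/2 → R at (11,1); v=(-1,-2)
6. t=1/2 → B at (21/2,0); v=(-1,2)

Final position: (21/2,0)
Wall sequence: TLBTRB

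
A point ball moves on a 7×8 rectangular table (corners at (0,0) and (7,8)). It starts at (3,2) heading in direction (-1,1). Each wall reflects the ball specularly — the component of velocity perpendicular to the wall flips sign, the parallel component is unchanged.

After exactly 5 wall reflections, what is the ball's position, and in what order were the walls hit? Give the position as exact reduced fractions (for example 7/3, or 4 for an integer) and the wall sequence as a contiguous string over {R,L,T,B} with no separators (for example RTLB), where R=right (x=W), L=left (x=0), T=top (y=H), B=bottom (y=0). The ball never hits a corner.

1. t=3 → L at (0,5); v=(1,1)
2. t=3 → T at (3,8); v=(1,-1)
3. t=4 → R at (7,4); v=(-1,-1)
4. t=4 → B at (3,0); v=(-1,1)
5. t=3 → L at (0,3); v=(1,1)

Final position: (0,3)
Wall sequence: LTRBL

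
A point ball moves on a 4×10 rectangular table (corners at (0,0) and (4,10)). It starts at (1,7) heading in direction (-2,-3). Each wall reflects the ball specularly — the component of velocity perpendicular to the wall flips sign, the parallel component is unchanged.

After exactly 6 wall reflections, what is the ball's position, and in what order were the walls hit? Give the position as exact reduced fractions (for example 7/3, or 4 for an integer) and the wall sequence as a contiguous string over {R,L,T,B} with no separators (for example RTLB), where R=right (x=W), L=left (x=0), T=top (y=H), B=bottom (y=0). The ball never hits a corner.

Final position: (4,15/2)
Wall sequence: LBRLTR

1. t=1/2 → L at (0,11/2); v=(2,-3)
2. t=11/6 → B at (11/3,0); v=(2,3)
3. t=1/6 → R at (4,1/2); v=(-2,3)
4. t=2 → L at (0,13/2); v=(2,3)
5. t=7/6 → T at (7/3,10); v=(2,-3)
6. t=5/6 → R at (4,15/2); v=(-2,-3)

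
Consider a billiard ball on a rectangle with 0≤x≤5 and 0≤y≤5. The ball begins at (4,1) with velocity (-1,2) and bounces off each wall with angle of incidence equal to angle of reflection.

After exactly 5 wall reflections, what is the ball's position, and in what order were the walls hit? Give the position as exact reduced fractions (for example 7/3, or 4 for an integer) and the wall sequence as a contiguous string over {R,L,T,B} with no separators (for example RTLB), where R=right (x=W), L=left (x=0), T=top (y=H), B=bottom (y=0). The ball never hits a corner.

Final position: (5,1)
Wall sequence: TLBTR

1. t=2 → T at (2,5); v=(-1,-2)
2. t=2 → L at (0,1); v=(1,-2)
3. t=1/2 → B at (1/2,0); v=(1,2)
4. t=5/2 → T at (3,5); v=(1,-2)
5. t=2 → R at (5,1); v=(-1,-2)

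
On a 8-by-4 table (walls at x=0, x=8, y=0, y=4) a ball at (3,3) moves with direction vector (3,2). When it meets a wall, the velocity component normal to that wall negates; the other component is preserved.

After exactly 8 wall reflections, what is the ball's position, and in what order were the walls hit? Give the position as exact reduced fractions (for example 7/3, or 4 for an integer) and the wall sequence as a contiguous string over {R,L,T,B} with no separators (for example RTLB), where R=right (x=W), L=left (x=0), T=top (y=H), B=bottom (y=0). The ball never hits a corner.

Final position: (7/2,4)
Wall sequence: TRBLTBRT

1. t=1/2 → T at (9/2,4); v=(3,-2)
2. t=7/6 → R at (8,5/3); v=(-3,-2)
3. t=5/6 → B at (11/2,0); v=(-3,2)
4. t=11/6 → L at (0,11/3); v=(3,2)
5. t=1/6 → T at (1/2,4); v=(3,-2)
6. t=2 → B at (13/2,0); v=(3,2)
7. t=1/2 → R at (8,1); v=(-3,2)
8. t=3/2 → T at (7/2,4); v=(-3,-2)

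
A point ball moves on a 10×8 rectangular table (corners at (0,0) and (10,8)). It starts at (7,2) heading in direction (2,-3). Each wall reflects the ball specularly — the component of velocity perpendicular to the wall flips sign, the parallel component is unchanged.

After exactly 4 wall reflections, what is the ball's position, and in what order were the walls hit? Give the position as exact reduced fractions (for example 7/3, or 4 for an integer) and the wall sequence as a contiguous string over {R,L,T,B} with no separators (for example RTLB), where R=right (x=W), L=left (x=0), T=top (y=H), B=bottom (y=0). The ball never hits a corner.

1. t=2/3 → B at (25/3,0); v=(2,3)
2. t=5/6 → R at (10,5/2); v=(-2,3)
3. t=11/6 → T at (19/3,8); v=(-2,-3)
4. t=8/3 → B at (1,0); v=(-2,3)

Final position: (1,0)
Wall sequence: BRTB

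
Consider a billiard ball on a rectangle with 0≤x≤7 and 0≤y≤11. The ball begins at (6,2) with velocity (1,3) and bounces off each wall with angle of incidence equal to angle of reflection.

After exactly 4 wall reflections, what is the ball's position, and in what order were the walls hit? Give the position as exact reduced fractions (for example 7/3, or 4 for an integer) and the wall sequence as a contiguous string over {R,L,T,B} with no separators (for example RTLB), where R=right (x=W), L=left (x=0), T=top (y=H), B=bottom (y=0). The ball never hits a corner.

Final position: (0,4)
Wall sequence: RTBL

1. t=1 → R at (7,5); v=(-1,3)
2. t=2 → T at (5,11); v=(-1,-3)
3. t=11/3 → B at (4/3,0); v=(-1,3)
4. t=4/3 → L at (0,4); v=(1,3)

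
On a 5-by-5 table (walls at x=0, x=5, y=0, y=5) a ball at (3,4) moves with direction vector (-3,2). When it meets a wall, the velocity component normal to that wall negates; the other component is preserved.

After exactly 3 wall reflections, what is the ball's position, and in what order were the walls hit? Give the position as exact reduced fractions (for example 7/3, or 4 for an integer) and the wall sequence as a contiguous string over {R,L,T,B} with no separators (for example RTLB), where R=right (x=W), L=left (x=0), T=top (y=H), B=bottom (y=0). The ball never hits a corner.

Final position: (5,2/3)
Wall sequence: TLR

1. t=1/2 → T at (3/2,5); v=(-3,-2)
2. t=1/2 → L at (0,4); v=(3,-2)
3. t=5/3 → R at (5,2/3); v=(-3,-2)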